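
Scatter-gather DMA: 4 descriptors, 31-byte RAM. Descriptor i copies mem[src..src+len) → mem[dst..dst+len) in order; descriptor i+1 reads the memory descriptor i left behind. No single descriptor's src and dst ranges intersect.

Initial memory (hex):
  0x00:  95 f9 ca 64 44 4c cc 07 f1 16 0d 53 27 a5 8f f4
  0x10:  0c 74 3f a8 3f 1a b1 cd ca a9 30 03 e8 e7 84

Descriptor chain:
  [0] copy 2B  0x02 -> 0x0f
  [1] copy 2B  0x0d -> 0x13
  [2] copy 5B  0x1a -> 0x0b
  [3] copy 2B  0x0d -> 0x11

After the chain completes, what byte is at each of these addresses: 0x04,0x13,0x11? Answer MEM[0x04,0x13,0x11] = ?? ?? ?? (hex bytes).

D0: mem[0x0f..0x10] <- [ca 64]
D1: mem[0x13..0x14] <- [a5 8f]
D2: mem[0x0b..0x0f] <- [30 03 e8 e7 84]
D3: mem[0x11..0x12] <- [e8 e7]
query mem[0x04]=0x44, mem[0x13]=0xa5, mem[0x11]=0xe8

MEM[0x04,0x13,0x11] = 44 a5 e8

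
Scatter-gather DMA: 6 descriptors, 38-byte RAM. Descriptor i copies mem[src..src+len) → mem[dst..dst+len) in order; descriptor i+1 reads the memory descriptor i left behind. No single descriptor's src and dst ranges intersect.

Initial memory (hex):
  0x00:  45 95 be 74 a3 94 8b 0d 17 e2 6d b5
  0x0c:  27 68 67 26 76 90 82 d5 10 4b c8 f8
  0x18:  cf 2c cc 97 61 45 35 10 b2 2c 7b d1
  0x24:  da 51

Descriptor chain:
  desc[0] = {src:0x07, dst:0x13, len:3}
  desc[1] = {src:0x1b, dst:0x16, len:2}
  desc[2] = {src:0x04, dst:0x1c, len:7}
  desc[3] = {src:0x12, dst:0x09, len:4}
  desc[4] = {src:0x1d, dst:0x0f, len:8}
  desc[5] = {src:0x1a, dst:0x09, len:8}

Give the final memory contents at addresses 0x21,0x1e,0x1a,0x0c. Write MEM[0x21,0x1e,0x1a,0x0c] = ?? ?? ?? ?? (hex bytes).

MEM[0x21,0x1e,0x1a,0x0c] = e2 8b cc 94

  after D0: wrote 3B at 0x13 = 0d17e2
  after D1: wrote 2B at 0x16 = 9761
  after D2: wrote 7B at 0x1c = a3948b0d17e26d
  after D3: wrote 4B at 0x09 = 820d17e2
  after D4: wrote 8B at 0x0f = 948b0d17e26dd1da
  after D5: wrote 8B at 0x09 = cc97a3948b0d17e2
query mem[0x21]=0xe2, mem[0x1e]=0x8b, mem[0x1a]=0xcc, mem[0x0c]=0x94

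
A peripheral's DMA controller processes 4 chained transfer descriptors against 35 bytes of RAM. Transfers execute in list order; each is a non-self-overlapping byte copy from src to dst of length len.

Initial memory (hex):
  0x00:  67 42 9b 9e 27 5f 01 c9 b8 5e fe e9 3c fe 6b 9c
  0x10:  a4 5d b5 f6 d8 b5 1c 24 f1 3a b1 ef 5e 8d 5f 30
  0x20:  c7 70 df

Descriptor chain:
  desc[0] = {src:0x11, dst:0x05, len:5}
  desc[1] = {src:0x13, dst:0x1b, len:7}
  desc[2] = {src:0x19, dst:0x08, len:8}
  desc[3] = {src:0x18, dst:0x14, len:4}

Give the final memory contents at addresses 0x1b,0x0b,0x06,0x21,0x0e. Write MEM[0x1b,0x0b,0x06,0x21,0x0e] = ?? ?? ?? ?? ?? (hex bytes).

#0 dst[0x05+5] := {0x5d,0xb5,0xf6,0xd8,0xb5}
#1 dst[0x1b+7] := {0xf6,0xd8,0xb5,0x1c,0x24,0xf1,0x3a}
#2 dst[0x08+8] := {0x3a,0xb1,0xf6,0xd8,0xb5,0x1c,0x24,0xf1}
#3 dst[0x14+4] := {0xf1,0x3a,0xb1,0xf6}
query mem[0x1b]=0xf6, mem[0x0b]=0xd8, mem[0x06]=0xb5, mem[0x21]=0x3a, mem[0x0e]=0x24

MEM[0x1b,0x0b,0x06,0x21,0x0e] = f6 d8 b5 3a 24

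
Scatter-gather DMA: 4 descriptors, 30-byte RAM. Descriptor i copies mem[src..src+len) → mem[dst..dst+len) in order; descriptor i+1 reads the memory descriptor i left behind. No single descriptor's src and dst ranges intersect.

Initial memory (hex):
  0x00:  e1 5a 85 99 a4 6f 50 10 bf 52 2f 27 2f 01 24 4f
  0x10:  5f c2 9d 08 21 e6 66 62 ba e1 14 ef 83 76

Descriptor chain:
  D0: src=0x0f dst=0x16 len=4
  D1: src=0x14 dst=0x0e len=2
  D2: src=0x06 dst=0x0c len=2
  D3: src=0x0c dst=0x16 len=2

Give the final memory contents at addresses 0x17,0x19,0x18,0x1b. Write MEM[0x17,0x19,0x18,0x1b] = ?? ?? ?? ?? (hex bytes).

MEM[0x17,0x19,0x18,0x1b] = 10 9d c2 ef

  after D0: wrote 4B at 0x16 = 4f5fc29d
  after D1: wrote 2B at 0x0e = 21e6
  after D2: wrote 2B at 0x0c = 5010
  after D3: wrote 2B at 0x16 = 5010
query mem[0x17]=0x10, mem[0x19]=0x9d, mem[0x18]=0xc2, mem[0x1b]=0xef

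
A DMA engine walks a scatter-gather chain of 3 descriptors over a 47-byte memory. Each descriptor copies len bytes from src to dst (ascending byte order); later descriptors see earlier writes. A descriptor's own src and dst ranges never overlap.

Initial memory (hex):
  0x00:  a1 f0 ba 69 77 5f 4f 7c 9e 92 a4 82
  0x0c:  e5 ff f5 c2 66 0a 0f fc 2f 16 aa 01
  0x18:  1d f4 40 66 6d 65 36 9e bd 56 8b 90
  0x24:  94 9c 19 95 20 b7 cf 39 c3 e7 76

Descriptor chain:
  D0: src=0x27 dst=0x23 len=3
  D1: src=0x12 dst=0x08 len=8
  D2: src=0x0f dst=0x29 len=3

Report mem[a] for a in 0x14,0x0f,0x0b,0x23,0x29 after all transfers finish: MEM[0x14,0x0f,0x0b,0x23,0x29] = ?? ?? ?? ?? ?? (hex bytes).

MEM[0x14,0x0f,0x0b,0x23,0x29] = 2f f4 16 95 f4

D0: mem[0x23..0x25] <- [95 20 b7]
D1: mem[0x08..0x0f] <- [0f fc 2f 16 aa 01 1d f4]
D2: mem[0x29..0x2b] <- [f4 66 0a]
query mem[0x14]=0x2f, mem[0x0f]=0xf4, mem[0x0b]=0x16, mem[0x23]=0x95, mem[0x29]=0xf4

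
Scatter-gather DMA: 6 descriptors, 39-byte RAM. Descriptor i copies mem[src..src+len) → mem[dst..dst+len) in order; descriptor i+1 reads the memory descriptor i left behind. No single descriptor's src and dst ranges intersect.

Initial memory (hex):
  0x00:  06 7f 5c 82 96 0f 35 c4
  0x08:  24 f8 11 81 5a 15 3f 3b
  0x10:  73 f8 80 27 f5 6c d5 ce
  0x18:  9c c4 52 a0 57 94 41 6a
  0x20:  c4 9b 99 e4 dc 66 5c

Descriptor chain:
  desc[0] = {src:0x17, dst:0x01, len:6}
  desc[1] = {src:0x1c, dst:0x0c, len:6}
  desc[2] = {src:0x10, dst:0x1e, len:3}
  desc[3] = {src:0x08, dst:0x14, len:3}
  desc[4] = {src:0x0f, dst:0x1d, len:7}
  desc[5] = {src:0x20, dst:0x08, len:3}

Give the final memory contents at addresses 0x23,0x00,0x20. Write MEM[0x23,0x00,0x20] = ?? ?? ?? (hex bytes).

MEM[0x23,0x00,0x20] = f8 06 80

D0: mem[0x01..0x06] <- [ce 9c c4 52 a0 57]
D1: mem[0x0c..0x11] <- [57 94 41 6a c4 9b]
D2: mem[0x1e..0x20] <- [c4 9b 80]
D3: mem[0x14..0x16] <- [24 f8 11]
D4: mem[0x1d..0x23] <- [6a c4 9b 80 27 24 f8]
D5: mem[0x08..0x0a] <- [80 27 24]
query mem[0x23]=0xf8, mem[0x00]=0x06, mem[0x20]=0x80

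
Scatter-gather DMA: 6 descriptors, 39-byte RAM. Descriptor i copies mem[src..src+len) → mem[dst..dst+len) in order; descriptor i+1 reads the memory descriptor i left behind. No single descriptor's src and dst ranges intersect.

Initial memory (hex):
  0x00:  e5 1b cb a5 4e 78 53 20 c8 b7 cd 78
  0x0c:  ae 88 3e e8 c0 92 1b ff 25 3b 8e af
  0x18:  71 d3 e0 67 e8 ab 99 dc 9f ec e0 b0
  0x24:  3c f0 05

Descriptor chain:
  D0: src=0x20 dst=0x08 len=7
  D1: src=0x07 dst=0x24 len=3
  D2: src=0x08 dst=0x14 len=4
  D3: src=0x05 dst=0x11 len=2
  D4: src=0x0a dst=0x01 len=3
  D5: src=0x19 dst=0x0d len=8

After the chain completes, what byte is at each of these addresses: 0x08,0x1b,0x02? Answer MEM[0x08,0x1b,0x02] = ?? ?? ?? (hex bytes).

#0 dst[0x08+7] := {0x9f,0xec,0xe0,0xb0,0x3c,0xf0,0x05}
#1 dst[0x24+3] := {0x20,0x9f,0xec}
#2 dst[0x14+4] := {0x9f,0xec,0xe0,0xb0}
#3 dst[0x11+2] := {0x78,0x53}
#4 dst[0x01+3] := {0xe0,0xb0,0x3c}
#5 dst[0x0d+8] := {0xd3,0xe0,0x67,0xe8,0xab,0x99,0xdc,0x9f}
query mem[0x08]=0x9f, mem[0x1b]=0x67, mem[0x02]=0xb0

MEM[0x08,0x1b,0x02] = 9f 67 b0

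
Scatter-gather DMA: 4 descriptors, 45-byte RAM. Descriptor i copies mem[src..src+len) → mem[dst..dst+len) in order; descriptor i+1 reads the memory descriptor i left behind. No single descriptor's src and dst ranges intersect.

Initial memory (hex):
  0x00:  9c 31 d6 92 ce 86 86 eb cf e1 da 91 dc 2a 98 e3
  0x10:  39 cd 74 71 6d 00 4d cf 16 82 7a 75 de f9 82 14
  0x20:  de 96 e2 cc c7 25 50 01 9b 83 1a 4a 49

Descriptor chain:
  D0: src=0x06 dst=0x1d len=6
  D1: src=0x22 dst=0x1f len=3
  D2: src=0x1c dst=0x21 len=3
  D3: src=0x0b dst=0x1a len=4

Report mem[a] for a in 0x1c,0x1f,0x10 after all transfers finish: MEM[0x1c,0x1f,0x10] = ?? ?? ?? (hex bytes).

  after D0: wrote 6B at 0x1d = 86ebcfe1da91
  after D1: wrote 3B at 0x1f = 91ccc7
  after D2: wrote 3B at 0x21 = de86eb
  after D3: wrote 4B at 0x1a = 91dc2a98
query mem[0x1c]=0x2a, mem[0x1f]=0x91, mem[0x10]=0x39

MEM[0x1c,0x1f,0x10] = 2a 91 39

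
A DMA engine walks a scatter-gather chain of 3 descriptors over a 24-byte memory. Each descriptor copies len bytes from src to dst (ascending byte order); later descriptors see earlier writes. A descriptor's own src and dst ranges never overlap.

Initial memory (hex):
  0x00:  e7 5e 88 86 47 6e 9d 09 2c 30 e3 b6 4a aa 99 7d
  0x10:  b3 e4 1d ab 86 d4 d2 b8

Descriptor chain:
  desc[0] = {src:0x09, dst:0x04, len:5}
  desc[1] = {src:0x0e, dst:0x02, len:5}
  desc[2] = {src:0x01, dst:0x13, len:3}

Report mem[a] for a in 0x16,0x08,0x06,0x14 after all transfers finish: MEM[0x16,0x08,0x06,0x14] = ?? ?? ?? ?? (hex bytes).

MEM[0x16,0x08,0x06,0x14] = d2 aa 1d 99

D0: mem[0x04..0x08] <- [30 e3 b6 4a aa]
D1: mem[0x02..0x06] <- [99 7d b3 e4 1d]
D2: mem[0x13..0x15] <- [5e 99 7d]
query mem[0x16]=0xd2, mem[0x08]=0xaa, mem[0x06]=0x1d, mem[0x14]=0x99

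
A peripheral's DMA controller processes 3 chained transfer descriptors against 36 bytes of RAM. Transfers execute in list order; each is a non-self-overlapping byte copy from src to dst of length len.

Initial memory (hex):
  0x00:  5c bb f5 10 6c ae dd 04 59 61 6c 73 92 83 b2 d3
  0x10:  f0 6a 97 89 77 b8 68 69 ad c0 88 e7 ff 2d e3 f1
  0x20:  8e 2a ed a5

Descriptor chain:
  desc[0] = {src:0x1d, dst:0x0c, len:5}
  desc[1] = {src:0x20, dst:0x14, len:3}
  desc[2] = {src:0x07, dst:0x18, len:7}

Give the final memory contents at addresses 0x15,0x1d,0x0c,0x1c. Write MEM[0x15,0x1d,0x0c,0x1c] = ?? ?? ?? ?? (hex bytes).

MEM[0x15,0x1d,0x0c,0x1c] = 2a 2d 2d 73

#0 dst[0x0c+5] := {0x2d,0xe3,0xf1,0x8e,0x2a}
#1 dst[0x14+3] := {0x8e,0x2a,0xed}
#2 dst[0x18+7] := {0x04,0x59,0x61,0x6c,0x73,0x2d,0xe3}
query mem[0x15]=0x2a, mem[0x1d]=0x2d, mem[0x0c]=0x2d, mem[0x1c]=0x73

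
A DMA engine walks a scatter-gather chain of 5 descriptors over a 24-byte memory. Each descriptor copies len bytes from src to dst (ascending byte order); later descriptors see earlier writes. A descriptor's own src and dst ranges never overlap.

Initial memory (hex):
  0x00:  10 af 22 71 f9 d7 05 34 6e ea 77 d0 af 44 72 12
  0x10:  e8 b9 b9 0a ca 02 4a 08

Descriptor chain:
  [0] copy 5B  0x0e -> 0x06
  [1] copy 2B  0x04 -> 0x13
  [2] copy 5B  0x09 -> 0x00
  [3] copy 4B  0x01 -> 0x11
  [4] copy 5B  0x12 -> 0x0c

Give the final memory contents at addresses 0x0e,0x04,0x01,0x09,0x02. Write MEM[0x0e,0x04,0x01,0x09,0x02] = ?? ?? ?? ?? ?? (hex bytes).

  after D0: wrote 5B at 0x06 = 7212e8b9b9
  after D1: wrote 2B at 0x13 = f9d7
  after D2: wrote 5B at 0x00 = b9b9d0af44
  after D3: wrote 4B at 0x11 = b9d0af44
  after D4: wrote 5B at 0x0c = d0af44024a
query mem[0x0e]=0x44, mem[0x04]=0x44, mem[0x01]=0xb9, mem[0x09]=0xb9, mem[0x02]=0xd0

MEM[0x0e,0x04,0x01,0x09,0x02] = 44 44 b9 b9 d0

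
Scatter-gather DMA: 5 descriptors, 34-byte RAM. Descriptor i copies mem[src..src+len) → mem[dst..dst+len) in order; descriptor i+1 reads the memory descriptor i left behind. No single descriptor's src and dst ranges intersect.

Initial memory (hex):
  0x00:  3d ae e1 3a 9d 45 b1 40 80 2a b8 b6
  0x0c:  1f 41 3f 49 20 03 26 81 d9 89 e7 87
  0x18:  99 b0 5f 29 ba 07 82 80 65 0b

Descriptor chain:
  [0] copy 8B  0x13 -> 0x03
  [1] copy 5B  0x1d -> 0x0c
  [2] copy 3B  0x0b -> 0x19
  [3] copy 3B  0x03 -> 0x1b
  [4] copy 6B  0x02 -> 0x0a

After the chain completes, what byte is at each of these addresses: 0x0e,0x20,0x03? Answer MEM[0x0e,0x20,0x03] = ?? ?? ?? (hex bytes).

MEM[0x0e,0x20,0x03] = e7 65 81

  after D0: wrote 8B at 0x03 = 81d989e78799b05f
  after D1: wrote 5B at 0x0c = 078280650b
  after D2: wrote 3B at 0x19 = b60782
  after D3: wrote 3B at 0x1b = 81d989
  after D4: wrote 6B at 0x0a = e181d989e787
query mem[0x0e]=0xe7, mem[0x20]=0x65, mem[0x03]=0x81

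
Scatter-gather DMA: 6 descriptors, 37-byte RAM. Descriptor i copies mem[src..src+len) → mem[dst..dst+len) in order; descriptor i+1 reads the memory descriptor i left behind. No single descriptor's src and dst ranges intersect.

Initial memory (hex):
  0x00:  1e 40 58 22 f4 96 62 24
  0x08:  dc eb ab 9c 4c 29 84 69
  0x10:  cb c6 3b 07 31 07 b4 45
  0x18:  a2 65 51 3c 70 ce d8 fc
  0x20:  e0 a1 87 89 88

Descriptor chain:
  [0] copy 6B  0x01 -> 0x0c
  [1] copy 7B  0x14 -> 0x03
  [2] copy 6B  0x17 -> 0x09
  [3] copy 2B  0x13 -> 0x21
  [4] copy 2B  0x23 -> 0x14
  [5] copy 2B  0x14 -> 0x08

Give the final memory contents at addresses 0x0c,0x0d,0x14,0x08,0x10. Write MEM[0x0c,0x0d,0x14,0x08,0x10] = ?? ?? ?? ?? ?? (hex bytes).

MEM[0x0c,0x0d,0x14,0x08,0x10] = 51 3c 89 89 96

D0: mem[0x0c..0x11] <- [40 58 22 f4 96 62]
D1: mem[0x03..0x09] <- [31 07 b4 45 a2 65 51]
D2: mem[0x09..0x0e] <- [45 a2 65 51 3c 70]
D3: mem[0x21..0x22] <- [07 31]
D4: mem[0x14..0x15] <- [89 88]
D5: mem[0x08..0x09] <- [89 88]
query mem[0x0c]=0x51, mem[0x0d]=0x3c, mem[0x14]=0x89, mem[0x08]=0x89, mem[0x10]=0x96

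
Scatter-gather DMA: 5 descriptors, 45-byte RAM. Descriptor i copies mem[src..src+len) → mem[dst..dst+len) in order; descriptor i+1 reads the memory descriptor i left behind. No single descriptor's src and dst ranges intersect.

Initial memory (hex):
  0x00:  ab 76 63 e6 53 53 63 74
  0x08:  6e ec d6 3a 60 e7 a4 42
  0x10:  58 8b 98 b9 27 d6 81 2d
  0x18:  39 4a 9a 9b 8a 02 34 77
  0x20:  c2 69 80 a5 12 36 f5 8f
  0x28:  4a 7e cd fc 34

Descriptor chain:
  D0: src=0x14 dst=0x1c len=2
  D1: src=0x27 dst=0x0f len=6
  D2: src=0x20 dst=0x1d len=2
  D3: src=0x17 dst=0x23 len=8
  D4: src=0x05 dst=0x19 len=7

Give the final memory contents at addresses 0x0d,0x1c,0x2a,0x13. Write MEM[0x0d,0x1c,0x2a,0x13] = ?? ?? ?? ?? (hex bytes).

  after D0: wrote 2B at 0x1c = 27d6
  after D1: wrote 6B at 0x0f = 8f4a7ecdfc34
  after D2: wrote 2B at 0x1d = c269
  after D3: wrote 8B at 0x23 = 2d394a9a9b27c269
  after D4: wrote 7B at 0x19 = 5363746eecd63a
query mem[0x0d]=0xe7, mem[0x1c]=0x6e, mem[0x2a]=0x69, mem[0x13]=0xfc

MEM[0x0d,0x1c,0x2a,0x13] = e7 6e 69 fc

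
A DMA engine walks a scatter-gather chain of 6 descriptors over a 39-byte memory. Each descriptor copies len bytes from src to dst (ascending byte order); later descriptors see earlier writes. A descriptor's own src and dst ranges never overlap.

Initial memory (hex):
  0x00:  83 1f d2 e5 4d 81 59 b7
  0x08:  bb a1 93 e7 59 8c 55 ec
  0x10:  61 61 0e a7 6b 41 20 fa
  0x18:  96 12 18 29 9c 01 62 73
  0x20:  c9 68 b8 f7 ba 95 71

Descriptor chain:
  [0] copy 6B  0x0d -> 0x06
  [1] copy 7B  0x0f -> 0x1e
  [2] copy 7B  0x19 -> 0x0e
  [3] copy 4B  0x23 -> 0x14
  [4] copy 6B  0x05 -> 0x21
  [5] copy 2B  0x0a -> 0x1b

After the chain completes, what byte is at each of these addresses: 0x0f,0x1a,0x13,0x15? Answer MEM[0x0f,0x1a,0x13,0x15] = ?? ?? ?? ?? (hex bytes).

[0] 0x0d->0x06 len=6 : 8c 55 ec 61 61 0e
[1] 0x0f->0x1e len=7 : ec 61 61 0e a7 6b 41
[2] 0x19->0x0e len=7 : 12 18 29 9c 01 ec 61
[3] 0x23->0x14 len=4 : 6b 41 95 71
[4] 0x05->0x21 len=6 : 81 8c 55 ec 61 61
[5] 0x0a->0x1b len=2 : 61 0e
query mem[0x0f]=0x18, mem[0x1a]=0x18, mem[0x13]=0xec, mem[0x15]=0x41

MEM[0x0f,0x1a,0x13,0x15] = 18 18 ec 41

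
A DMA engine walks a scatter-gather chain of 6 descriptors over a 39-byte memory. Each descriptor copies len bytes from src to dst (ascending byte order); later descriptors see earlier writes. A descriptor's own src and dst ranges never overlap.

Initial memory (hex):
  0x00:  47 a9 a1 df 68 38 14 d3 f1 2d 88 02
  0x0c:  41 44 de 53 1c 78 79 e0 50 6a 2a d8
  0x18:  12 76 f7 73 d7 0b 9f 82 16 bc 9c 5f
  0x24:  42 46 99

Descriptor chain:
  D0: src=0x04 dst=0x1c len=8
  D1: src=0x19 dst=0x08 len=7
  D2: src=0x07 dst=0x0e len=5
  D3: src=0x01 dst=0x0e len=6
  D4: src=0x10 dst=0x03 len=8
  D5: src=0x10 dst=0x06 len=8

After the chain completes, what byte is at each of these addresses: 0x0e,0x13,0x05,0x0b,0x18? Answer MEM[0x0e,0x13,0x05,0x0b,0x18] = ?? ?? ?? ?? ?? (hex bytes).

MEM[0x0e,0x13,0x05,0x0b,0x18] = a9 14 38 6a 12

[0] 0x04->0x1c len=8 : 68 38 14 d3 f1 2d 88 02
[1] 0x19->0x08 len=7 : 76 f7 73 68 38 14 d3
[2] 0x07->0x0e len=5 : d3 76 f7 73 68
[3] 0x01->0x0e len=6 : a9 a1 df 68 38 14
[4] 0x10->0x03 len=8 : df 68 38 14 50 6a 2a d8
[5] 0x10->0x06 len=8 : df 68 38 14 50 6a 2a d8
query mem[0x0e]=0xa9, mem[0x13]=0x14, mem[0x05]=0x38, mem[0x0b]=0x6a, mem[0x18]=0x12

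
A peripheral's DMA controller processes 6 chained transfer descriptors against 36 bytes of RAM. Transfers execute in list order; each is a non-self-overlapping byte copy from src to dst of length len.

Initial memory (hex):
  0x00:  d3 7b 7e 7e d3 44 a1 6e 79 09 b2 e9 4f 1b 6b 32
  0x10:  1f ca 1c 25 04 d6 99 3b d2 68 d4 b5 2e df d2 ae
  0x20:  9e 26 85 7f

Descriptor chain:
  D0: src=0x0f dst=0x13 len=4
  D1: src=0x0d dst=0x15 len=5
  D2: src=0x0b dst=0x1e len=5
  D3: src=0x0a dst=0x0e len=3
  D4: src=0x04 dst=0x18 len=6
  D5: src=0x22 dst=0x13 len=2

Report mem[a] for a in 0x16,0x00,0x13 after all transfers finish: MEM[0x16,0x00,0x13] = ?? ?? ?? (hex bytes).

MEM[0x16,0x00,0x13] = 6b d3 32

D0: mem[0x13..0x16] <- [32 1f ca 1c]
D1: mem[0x15..0x19] <- [1b 6b 32 1f ca]
D2: mem[0x1e..0x22] <- [e9 4f 1b 6b 32]
D3: mem[0x0e..0x10] <- [b2 e9 4f]
D4: mem[0x18..0x1d] <- [d3 44 a1 6e 79 09]
D5: mem[0x13..0x14] <- [32 7f]
query mem[0x16]=0x6b, mem[0x00]=0xd3, mem[0x13]=0x32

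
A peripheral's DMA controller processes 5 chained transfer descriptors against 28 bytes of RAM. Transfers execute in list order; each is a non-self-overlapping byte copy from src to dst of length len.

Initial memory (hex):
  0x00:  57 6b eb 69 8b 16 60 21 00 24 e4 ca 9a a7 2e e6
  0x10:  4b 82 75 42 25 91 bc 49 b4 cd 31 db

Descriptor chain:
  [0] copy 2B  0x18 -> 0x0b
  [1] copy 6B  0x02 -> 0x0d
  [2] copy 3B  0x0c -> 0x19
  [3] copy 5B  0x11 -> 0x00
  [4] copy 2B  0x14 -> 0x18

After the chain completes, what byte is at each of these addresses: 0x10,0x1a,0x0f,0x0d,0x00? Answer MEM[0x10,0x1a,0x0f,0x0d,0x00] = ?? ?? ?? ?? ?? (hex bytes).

MEM[0x10,0x1a,0x0f,0x0d,0x00] = 16 eb 8b eb 60

D0: mem[0x0b..0x0c] <- [b4 cd]
D1: mem[0x0d..0x12] <- [eb 69 8b 16 60 21]
D2: mem[0x19..0x1b] <- [cd eb 69]
D3: mem[0x00..0x04] <- [60 21 42 25 91]
D4: mem[0x18..0x19] <- [25 91]
query mem[0x10]=0x16, mem[0x1a]=0xeb, mem[0x0f]=0x8b, mem[0x0d]=0xeb, mem[0x00]=0x60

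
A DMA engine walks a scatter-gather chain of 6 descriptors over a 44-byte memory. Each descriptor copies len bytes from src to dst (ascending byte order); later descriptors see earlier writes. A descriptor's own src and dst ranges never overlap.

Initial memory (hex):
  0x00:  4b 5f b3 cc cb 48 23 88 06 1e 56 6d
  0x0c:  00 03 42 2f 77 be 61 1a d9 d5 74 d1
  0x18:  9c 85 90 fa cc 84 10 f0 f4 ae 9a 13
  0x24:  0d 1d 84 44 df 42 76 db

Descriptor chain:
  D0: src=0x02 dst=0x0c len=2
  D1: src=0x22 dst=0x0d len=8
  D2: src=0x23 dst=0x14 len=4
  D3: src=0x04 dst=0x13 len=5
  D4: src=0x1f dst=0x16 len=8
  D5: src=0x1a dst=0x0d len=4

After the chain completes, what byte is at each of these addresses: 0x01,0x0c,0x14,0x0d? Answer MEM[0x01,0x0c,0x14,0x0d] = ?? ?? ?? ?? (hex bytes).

#0 dst[0x0c+2] := {0xb3,0xcc}
#1 dst[0x0d+8] := {0x9a,0x13,0x0d,0x1d,0x84,0x44,0xdf,0x42}
#2 dst[0x14+4] := {0x13,0x0d,0x1d,0x84}
#3 dst[0x13+5] := {0xcb,0x48,0x23,0x88,0x06}
#4 dst[0x16+8] := {0xf0,0xf4,0xae,0x9a,0x13,0x0d,0x1d,0x84}
#5 dst[0x0d+4] := {0x13,0x0d,0x1d,0x84}
query mem[0x01]=0x5f, mem[0x0c]=0xb3, mem[0x14]=0x48, mem[0x0d]=0x13

MEM[0x01,0x0c,0x14,0x0d] = 5f b3 48 13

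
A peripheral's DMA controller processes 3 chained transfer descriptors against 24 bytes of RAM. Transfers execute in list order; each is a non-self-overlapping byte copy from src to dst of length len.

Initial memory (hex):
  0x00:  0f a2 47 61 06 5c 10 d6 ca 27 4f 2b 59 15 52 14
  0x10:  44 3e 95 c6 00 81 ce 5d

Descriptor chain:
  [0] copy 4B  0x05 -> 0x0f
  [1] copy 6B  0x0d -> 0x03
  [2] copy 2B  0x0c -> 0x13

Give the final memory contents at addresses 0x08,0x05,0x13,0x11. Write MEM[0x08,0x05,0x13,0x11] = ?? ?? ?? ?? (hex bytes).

#0 dst[0x0f+4] := {0x5c,0x10,0xd6,0xca}
#1 dst[0x03+6] := {0x15,0x52,0x5c,0x10,0xd6,0xca}
#2 dst[0x13+2] := {0x59,0x15}
query mem[0x08]=0xca, mem[0x05]=0x5c, mem[0x13]=0x59, mem[0x11]=0xd6

MEM[0x08,0x05,0x13,0x11] = ca 5c 59 d6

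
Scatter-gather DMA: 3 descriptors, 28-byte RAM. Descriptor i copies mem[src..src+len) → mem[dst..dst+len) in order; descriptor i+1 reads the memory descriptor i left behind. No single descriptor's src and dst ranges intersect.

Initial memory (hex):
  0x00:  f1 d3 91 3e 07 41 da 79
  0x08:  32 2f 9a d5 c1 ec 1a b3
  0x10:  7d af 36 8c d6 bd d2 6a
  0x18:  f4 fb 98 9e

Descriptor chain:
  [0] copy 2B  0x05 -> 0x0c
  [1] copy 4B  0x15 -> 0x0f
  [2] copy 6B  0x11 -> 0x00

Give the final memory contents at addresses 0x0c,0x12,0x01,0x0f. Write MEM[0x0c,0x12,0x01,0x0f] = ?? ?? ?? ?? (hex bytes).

  after D0: wrote 2B at 0x0c = 41da
  after D1: wrote 4B at 0x0f = bdd26af4
  after D2: wrote 6B at 0x00 = 6af48cd6bdd2
query mem[0x0c]=0x41, mem[0x12]=0xf4, mem[0x01]=0xf4, mem[0x0f]=0xbd

MEM[0x0c,0x12,0x01,0x0f] = 41 f4 f4 bd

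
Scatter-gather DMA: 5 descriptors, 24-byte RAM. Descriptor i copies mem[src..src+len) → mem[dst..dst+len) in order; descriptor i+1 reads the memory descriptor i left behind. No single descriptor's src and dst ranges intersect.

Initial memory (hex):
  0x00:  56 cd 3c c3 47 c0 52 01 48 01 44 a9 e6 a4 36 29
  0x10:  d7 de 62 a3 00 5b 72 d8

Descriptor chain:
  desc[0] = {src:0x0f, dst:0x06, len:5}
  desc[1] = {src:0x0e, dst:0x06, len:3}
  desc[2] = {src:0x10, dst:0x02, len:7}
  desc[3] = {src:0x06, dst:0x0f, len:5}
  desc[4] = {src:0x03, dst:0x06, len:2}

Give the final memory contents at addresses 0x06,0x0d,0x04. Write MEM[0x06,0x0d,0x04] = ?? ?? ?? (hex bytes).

MEM[0x06,0x0d,0x04] = de a4 62

#0 dst[0x06+5] := {0x29,0xd7,0xde,0x62,0xa3}
#1 dst[0x06+3] := {0x36,0x29,0xd7}
#2 dst[0x02+7] := {0xd7,0xde,0x62,0xa3,0x00,0x5b,0x72}
#3 dst[0x0f+5] := {0x00,0x5b,0x72,0x62,0xa3}
#4 dst[0x06+2] := {0xde,0x62}
query mem[0x06]=0xde, mem[0x0d]=0xa4, mem[0x04]=0x62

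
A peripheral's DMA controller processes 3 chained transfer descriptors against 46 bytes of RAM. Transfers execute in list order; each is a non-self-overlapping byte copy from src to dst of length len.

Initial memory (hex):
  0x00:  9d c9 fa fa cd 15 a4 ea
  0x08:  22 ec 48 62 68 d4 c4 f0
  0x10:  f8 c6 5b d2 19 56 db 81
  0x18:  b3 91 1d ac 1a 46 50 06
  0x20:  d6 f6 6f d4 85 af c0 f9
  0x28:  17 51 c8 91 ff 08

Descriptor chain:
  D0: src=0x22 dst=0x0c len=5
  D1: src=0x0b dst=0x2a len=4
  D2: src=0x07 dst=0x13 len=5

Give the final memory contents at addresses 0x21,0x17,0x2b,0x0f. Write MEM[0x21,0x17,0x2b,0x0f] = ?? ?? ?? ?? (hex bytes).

MEM[0x21,0x17,0x2b,0x0f] = f6 62 6f af

[0] 0x22->0x0c len=5 : 6f d4 85 af c0
[1] 0x0b->0x2a len=4 : 62 6f d4 85
[2] 0x07->0x13 len=5 : ea 22 ec 48 62
query mem[0x21]=0xf6, mem[0x17]=0x62, mem[0x2b]=0x6f, mem[0x0f]=0xaf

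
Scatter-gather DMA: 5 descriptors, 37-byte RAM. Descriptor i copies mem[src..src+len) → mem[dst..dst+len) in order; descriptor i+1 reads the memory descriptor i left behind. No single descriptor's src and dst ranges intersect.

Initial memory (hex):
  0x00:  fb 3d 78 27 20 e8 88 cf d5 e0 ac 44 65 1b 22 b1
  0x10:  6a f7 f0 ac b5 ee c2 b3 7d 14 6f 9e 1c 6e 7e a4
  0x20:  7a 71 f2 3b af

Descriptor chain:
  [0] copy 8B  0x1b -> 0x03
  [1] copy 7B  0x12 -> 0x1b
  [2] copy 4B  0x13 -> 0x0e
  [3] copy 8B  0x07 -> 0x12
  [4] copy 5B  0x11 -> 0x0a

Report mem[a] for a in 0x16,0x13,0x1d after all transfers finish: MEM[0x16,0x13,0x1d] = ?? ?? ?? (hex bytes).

MEM[0x16,0x13,0x1d] = 44 7a b5

[0] 0x1b->0x03 len=8 : 9e 1c 6e 7e a4 7a 71 f2
[1] 0x12->0x1b len=7 : f0 ac b5 ee c2 b3 7d
[2] 0x13->0x0e len=4 : ac b5 ee c2
[3] 0x07->0x12 len=8 : a4 7a 71 f2 44 65 1b ac
[4] 0x11->0x0a len=5 : c2 a4 7a 71 f2
query mem[0x16]=0x44, mem[0x13]=0x7a, mem[0x1d]=0xb5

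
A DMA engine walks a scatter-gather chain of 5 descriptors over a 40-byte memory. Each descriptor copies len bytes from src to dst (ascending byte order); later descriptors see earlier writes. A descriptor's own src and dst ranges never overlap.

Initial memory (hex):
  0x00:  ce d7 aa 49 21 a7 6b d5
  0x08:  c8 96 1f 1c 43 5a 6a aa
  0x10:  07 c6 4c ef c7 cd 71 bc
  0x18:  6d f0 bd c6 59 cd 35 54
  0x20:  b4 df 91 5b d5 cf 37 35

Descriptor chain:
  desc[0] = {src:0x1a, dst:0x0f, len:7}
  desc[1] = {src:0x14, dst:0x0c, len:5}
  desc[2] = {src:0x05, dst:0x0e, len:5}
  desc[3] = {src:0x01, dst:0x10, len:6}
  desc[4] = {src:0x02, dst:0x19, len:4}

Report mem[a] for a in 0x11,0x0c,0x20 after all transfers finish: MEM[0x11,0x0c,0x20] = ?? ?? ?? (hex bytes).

MEM[0x11,0x0c,0x20] = aa 54 b4

[0] 0x1a->0x0f len=7 : bd c6 59 cd 35 54 b4
[1] 0x14->0x0c len=5 : 54 b4 71 bc 6d
[2] 0x05->0x0e len=5 : a7 6b d5 c8 96
[3] 0x01->0x10 len=6 : d7 aa 49 21 a7 6b
[4] 0x02->0x19 len=4 : aa 49 21 a7
query mem[0x11]=0xaa, mem[0x0c]=0x54, mem[0x20]=0xb4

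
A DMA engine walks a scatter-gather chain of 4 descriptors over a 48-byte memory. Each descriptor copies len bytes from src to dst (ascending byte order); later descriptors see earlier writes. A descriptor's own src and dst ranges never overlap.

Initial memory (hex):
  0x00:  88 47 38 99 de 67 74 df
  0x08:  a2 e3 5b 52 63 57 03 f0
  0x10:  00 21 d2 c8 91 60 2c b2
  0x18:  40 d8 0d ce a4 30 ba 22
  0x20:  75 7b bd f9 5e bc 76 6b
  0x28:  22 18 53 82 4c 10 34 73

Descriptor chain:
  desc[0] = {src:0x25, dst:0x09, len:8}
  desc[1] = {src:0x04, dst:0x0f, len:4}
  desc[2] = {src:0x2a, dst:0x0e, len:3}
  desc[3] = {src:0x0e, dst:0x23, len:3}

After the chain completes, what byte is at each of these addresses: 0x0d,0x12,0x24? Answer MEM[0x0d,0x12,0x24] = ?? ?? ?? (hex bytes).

[0] 0x25->0x09 len=8 : bc 76 6b 22 18 53 82 4c
[1] 0x04->0x0f len=4 : de 67 74 df
[2] 0x2a->0x0e len=3 : 53 82 4c
[3] 0x0e->0x23 len=3 : 53 82 4c
query mem[0x0d]=0x18, mem[0x12]=0xdf, mem[0x24]=0x82

MEM[0x0d,0x12,0x24] = 18 df 82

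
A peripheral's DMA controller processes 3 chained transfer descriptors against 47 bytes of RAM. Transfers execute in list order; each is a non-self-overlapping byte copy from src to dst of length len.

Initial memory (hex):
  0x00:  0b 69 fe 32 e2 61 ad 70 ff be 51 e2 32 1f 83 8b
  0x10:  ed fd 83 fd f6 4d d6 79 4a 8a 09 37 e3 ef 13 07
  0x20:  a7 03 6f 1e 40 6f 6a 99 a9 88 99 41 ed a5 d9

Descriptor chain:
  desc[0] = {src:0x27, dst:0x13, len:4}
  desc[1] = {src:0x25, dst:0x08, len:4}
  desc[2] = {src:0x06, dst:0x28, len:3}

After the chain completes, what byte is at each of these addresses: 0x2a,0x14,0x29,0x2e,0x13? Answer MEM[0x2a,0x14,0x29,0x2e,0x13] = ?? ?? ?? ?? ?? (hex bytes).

MEM[0x2a,0x14,0x29,0x2e,0x13] = 6f a9 70 d9 99

#0 dst[0x13+4] := {0x99,0xa9,0x88,0x99}
#1 dst[0x08+4] := {0x6f,0x6a,0x99,0xa9}
#2 dst[0x28+3] := {0xad,0x70,0x6f}
query mem[0x2a]=0x6f, mem[0x14]=0xa9, mem[0x29]=0x70, mem[0x2e]=0xd9, mem[0x13]=0x99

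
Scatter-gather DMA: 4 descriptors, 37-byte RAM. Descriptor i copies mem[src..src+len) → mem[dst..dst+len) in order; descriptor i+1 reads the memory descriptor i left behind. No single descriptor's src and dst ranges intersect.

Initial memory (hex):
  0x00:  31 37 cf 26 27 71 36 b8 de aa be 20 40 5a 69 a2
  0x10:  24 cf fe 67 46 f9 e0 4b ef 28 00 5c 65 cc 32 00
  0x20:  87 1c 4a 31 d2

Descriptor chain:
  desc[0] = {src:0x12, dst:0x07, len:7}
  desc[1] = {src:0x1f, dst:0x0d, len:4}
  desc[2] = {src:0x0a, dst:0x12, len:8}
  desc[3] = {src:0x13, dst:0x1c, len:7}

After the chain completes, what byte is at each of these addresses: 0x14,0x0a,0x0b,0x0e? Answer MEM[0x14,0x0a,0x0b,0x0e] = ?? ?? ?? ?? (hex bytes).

[0] 0x12->0x07 len=7 : fe 67 46 f9 e0 4b ef
[1] 0x1f->0x0d len=4 : 00 87 1c 4a
[2] 0x0a->0x12 len=8 : f9 e0 4b 00 87 1c 4a cf
[3] 0x13->0x1c len=7 : e0 4b 00 87 1c 4a cf
query mem[0x14]=0x4b, mem[0x0a]=0xf9, mem[0x0b]=0xe0, mem[0x0e]=0x87

MEM[0x14,0x0a,0x0b,0x0e] = 4b f9 e0 87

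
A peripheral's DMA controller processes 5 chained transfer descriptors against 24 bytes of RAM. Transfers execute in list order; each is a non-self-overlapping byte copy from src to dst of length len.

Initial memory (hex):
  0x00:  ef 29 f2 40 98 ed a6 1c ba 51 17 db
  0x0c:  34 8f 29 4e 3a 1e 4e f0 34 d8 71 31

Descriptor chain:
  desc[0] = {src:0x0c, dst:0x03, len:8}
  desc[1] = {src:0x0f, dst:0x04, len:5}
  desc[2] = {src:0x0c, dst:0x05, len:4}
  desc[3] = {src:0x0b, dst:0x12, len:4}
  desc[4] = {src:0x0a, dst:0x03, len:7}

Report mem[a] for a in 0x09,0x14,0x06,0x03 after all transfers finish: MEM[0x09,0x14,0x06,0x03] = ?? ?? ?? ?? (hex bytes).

MEM[0x09,0x14,0x06,0x03] = 3a 8f 8f f0

  after D0: wrote 8B at 0x03 = 348f294e3a1e4ef0
  after D1: wrote 5B at 0x04 = 4e3a1e4ef0
  after D2: wrote 4B at 0x05 = 348f294e
  after D3: wrote 4B at 0x12 = db348f29
  after D4: wrote 7B at 0x03 = f0db348f294e3a
query mem[0x09]=0x3a, mem[0x14]=0x8f, mem[0x06]=0x8f, mem[0x03]=0xf0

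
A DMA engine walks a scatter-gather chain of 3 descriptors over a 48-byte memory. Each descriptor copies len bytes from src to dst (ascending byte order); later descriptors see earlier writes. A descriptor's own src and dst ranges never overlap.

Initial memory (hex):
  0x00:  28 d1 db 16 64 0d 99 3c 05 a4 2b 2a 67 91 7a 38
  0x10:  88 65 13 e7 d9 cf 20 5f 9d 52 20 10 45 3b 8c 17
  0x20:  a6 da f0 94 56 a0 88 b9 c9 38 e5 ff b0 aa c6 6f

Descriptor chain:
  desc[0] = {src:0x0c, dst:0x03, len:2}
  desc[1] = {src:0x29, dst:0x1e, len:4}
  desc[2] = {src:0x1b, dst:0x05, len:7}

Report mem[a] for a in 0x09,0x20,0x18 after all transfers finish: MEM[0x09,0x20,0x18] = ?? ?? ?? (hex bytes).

MEM[0x09,0x20,0x18] = e5 ff 9d

#0 dst[0x03+2] := {0x67,0x91}
#1 dst[0x1e+4] := {0x38,0xe5,0xff,0xb0}
#2 dst[0x05+7] := {0x10,0x45,0x3b,0x38,0xe5,0xff,0xb0}
query mem[0x09]=0xe5, mem[0x20]=0xff, mem[0x18]=0x9d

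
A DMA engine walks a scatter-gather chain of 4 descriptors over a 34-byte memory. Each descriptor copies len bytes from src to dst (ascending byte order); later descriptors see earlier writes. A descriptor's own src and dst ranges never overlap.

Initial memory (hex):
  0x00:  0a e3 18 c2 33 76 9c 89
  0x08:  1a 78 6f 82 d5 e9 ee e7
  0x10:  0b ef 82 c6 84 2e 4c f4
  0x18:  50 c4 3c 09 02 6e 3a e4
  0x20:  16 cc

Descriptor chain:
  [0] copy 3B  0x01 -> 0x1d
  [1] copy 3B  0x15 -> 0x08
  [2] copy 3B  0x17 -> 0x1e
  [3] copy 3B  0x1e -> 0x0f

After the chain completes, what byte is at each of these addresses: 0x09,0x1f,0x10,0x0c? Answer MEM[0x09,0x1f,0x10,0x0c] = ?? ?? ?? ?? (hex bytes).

MEM[0x09,0x1f,0x10,0x0c] = 4c 50 50 d5

#0 dst[0x1d+3] := {0xe3,0x18,0xc2}
#1 dst[0x08+3] := {0x2e,0x4c,0xf4}
#2 dst[0x1e+3] := {0xf4,0x50,0xc4}
#3 dst[0x0f+3] := {0xf4,0x50,0xc4}
query mem[0x09]=0x4c, mem[0x1f]=0x50, mem[0x10]=0x50, mem[0x0c]=0xd5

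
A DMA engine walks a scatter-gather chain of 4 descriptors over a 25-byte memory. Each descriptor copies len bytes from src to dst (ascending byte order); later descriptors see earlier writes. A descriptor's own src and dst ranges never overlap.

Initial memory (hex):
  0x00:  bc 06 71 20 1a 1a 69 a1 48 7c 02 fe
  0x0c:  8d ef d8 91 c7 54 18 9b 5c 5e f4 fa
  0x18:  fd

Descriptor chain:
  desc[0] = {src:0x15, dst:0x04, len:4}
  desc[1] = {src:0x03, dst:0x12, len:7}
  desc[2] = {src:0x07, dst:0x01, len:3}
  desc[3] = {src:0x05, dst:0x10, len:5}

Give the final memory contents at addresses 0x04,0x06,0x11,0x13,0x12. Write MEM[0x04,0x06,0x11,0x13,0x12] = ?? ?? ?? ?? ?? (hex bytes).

D0: mem[0x04..0x07] <- [5e f4 fa fd]
D1: mem[0x12..0x18] <- [20 5e f4 fa fd 48 7c]
D2: mem[0x01..0x03] <- [fd 48 7c]
D3: mem[0x10..0x14] <- [f4 fa fd 48 7c]
query mem[0x04]=0x5e, mem[0x06]=0xfa, mem[0x11]=0xfa, mem[0x13]=0x48, mem[0x12]=0xfd

MEM[0x04,0x06,0x11,0x13,0x12] = 5e fa fa 48 fd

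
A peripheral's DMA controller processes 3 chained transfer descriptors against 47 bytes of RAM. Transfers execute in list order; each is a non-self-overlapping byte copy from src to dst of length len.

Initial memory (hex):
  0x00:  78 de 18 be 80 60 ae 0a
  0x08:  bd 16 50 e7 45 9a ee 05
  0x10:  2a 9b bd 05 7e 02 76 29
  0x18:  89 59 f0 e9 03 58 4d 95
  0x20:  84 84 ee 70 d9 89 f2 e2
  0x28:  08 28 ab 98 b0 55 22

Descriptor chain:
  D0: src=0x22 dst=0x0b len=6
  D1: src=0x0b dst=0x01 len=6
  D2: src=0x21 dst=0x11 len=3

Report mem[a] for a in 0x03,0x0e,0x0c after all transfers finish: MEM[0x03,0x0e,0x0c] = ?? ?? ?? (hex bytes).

[0] 0x22->0x0b len=6 : ee 70 d9 89 f2 e2
[1] 0x0b->0x01 len=6 : ee 70 d9 89 f2 e2
[2] 0x21->0x11 len=3 : 84 ee 70
query mem[0x03]=0xd9, mem[0x0e]=0x89, mem[0x0c]=0x70

MEM[0x03,0x0e,0x0c] = d9 89 70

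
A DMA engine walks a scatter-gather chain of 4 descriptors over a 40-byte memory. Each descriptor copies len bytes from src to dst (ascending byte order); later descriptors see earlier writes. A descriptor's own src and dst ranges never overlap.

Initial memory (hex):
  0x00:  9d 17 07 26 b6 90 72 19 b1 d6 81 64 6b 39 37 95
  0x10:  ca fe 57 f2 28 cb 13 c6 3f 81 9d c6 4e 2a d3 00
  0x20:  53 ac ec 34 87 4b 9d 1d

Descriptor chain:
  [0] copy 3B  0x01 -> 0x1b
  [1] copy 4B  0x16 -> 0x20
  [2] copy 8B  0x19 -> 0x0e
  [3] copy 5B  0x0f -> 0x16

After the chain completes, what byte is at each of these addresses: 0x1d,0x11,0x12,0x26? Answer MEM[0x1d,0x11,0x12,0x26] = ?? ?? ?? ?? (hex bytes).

[0] 0x01->0x1b len=3 : 17 07 26
[1] 0x16->0x20 len=4 : 13 c6 3f 81
[2] 0x19->0x0e len=8 : 81 9d 17 07 26 d3 00 13
[3] 0x0f->0x16 len=5 : 9d 17 07 26 d3
query mem[0x1d]=0x26, mem[0x11]=0x07, mem[0x12]=0x26, mem[0x26]=0x9d

MEM[0x1d,0x11,0x12,0x26] = 26 07 26 9d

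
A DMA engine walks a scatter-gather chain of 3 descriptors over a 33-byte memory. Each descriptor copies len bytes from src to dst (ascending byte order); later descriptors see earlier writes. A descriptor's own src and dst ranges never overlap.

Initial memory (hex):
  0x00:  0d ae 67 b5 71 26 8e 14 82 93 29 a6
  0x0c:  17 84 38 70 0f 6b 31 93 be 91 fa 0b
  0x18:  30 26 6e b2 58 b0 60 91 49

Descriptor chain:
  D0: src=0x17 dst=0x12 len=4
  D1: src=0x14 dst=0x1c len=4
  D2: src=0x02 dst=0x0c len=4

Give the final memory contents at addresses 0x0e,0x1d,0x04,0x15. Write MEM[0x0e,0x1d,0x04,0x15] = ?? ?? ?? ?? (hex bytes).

[0] 0x17->0x12 len=4 : 0b 30 26 6e
[1] 0x14->0x1c len=4 : 26 6e fa 0b
[2] 0x02->0x0c len=4 : 67 b5 71 26
query mem[0x0e]=0x71, mem[0x1d]=0x6e, mem[0x04]=0x71, mem[0x15]=0x6e

MEM[0x0e,0x1d,0x04,0x15] = 71 6e 71 6e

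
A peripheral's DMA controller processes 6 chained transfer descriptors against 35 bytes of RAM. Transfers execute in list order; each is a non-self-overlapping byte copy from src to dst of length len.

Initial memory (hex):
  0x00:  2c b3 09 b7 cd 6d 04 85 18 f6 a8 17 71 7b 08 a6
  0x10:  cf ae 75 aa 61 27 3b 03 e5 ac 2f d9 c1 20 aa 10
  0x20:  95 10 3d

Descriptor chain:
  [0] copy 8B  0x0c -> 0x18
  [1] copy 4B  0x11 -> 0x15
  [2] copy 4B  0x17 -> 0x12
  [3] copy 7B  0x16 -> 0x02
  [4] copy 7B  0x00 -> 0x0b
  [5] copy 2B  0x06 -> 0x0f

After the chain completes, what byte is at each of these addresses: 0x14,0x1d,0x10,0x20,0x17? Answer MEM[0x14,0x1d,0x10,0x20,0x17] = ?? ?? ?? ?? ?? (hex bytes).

MEM[0x14,0x1d,0x10,0x20,0x17] = 7b ae a6 95 aa

  after D0: wrote 8B at 0x18 = 717b08a6cfae75aa
  after D1: wrote 4B at 0x15 = ae75aa61
  after D2: wrote 4B at 0x12 = aa617b08
  after D3: wrote 7B at 0x02 = 75aa617b08a6cf
  after D4: wrote 7B at 0x0b = 2cb375aa617b08
  after D5: wrote 2B at 0x0f = 08a6
query mem[0x14]=0x7b, mem[0x1d]=0xae, mem[0x10]=0xa6, mem[0x20]=0x95, mem[0x17]=0xaa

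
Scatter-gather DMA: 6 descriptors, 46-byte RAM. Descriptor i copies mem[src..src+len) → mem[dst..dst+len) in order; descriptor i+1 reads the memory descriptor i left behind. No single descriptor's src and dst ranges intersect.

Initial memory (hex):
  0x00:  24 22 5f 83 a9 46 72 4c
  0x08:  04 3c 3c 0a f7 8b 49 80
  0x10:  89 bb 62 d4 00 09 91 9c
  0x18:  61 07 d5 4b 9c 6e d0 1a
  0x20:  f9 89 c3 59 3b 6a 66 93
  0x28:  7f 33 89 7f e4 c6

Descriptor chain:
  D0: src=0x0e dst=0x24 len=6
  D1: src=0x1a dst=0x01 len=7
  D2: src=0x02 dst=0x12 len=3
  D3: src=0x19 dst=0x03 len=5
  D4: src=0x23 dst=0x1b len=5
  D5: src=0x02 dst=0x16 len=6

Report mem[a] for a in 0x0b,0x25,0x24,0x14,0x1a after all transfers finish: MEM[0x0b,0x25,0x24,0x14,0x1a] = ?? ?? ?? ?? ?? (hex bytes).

#0 dst[0x24+6] := {0x49,0x80,0x89,0xbb,0x62,0xd4}
#1 dst[0x01+7] := {0xd5,0x4b,0x9c,0x6e,0xd0,0x1a,0xf9}
#2 dst[0x12+3] := {0x4b,0x9c,0x6e}
#3 dst[0x03+5] := {0x07,0xd5,0x4b,0x9c,0x6e}
#4 dst[0x1b+5] := {0x59,0x49,0x80,0x89,0xbb}
#5 dst[0x16+6] := {0x4b,0x07,0xd5,0x4b,0x9c,0x6e}
query mem[0x0b]=0x0a, mem[0x25]=0x80, mem[0x24]=0x49, mem[0x14]=0x6e, mem[0x1a]=0x9c

MEM[0x0b,0x25,0x24,0x14,0x1a] = 0a 80 49 6e 9c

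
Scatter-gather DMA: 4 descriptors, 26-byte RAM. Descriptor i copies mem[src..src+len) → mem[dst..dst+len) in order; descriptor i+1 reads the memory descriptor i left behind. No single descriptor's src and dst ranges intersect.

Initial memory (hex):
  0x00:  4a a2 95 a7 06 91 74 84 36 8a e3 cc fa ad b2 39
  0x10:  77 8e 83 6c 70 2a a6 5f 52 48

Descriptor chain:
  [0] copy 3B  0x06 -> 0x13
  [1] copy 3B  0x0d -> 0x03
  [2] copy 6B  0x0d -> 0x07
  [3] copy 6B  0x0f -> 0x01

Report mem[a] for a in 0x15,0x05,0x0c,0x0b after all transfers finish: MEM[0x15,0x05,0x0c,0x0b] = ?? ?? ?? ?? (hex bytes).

D0: mem[0x13..0x15] <- [74 84 36]
D1: mem[0x03..0x05] <- [ad b2 39]
D2: mem[0x07..0x0c] <- [ad b2 39 77 8e 83]
D3: mem[0x01..0x06] <- [39 77 8e 83 74 84]
query mem[0x15]=0x36, mem[0x05]=0x74, mem[0x0c]=0x83, mem[0x0b]=0x8e

MEM[0x15,0x05,0x0c,0x0b] = 36 74 83 8e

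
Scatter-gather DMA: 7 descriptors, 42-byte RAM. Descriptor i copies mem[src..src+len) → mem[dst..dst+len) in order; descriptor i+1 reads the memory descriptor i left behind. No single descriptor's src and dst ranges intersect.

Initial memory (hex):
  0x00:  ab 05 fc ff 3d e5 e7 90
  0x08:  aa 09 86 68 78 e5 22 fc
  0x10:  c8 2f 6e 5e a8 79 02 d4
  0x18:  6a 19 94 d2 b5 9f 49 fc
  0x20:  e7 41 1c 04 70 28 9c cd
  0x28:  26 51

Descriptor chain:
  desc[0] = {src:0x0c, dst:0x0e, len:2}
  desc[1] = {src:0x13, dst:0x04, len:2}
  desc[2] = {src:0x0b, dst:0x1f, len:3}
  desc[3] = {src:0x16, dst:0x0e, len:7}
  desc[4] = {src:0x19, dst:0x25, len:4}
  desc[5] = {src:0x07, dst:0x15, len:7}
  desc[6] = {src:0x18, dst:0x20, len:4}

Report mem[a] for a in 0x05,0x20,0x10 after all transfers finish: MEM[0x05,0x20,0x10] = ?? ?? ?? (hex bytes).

MEM[0x05,0x20,0x10] = a8 86 6a

  after D0: wrote 2B at 0x0e = 78e5
  after D1: wrote 2B at 0x04 = 5ea8
  after D2: wrote 3B at 0x1f = 6878e5
  after D3: wrote 7B at 0x0e = 02d46a1994d2b5
  after D4: wrote 4B at 0x25 = 1994d2b5
  after D5: wrote 7B at 0x15 = 90aa09866878e5
  after D6: wrote 4B at 0x20 = 866878e5
query mem[0x05]=0xa8, mem[0x20]=0x86, mem[0x10]=0x6a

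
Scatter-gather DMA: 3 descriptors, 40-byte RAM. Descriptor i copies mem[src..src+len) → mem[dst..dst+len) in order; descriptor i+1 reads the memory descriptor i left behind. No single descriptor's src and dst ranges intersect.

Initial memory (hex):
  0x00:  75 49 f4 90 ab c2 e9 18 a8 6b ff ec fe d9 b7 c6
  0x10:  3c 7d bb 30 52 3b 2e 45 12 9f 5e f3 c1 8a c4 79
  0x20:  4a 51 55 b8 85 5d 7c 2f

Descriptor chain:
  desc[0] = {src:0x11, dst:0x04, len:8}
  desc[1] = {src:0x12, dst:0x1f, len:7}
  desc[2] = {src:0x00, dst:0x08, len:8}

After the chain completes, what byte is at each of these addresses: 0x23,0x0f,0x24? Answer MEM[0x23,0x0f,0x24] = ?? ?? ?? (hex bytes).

D0: mem[0x04..0x0b] <- [7d bb 30 52 3b 2e 45 12]
D1: mem[0x1f..0x25] <- [bb 30 52 3b 2e 45 12]
D2: mem[0x08..0x0f] <- [75 49 f4 90 7d bb 30 52]
query mem[0x23]=0x2e, mem[0x0f]=0x52, mem[0x24]=0x45

MEM[0x23,0x0f,0x24] = 2e 52 45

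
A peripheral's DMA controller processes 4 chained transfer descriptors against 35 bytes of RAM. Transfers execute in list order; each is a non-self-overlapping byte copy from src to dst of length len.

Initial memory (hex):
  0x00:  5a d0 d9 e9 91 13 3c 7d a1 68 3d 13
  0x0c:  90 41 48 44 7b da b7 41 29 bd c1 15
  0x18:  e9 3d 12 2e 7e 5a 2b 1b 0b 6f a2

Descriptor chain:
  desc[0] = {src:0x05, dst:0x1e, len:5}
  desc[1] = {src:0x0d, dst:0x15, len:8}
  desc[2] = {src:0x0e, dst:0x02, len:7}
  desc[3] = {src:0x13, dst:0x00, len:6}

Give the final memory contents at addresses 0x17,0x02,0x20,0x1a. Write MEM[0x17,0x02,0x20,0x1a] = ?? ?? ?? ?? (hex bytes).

MEM[0x17,0x02,0x20,0x1a] = 44 41 7d b7

#0 dst[0x1e+5] := {0x13,0x3c,0x7d,0xa1,0x68}
#1 dst[0x15+8] := {0x41,0x48,0x44,0x7b,0xda,0xb7,0x41,0x29}
#2 dst[0x02+7] := {0x48,0x44,0x7b,0xda,0xb7,0x41,0x29}
#3 dst[0x00+6] := {0x41,0x29,0x41,0x48,0x44,0x7b}
query mem[0x17]=0x44, mem[0x02]=0x41, mem[0x20]=0x7d, mem[0x1a]=0xb7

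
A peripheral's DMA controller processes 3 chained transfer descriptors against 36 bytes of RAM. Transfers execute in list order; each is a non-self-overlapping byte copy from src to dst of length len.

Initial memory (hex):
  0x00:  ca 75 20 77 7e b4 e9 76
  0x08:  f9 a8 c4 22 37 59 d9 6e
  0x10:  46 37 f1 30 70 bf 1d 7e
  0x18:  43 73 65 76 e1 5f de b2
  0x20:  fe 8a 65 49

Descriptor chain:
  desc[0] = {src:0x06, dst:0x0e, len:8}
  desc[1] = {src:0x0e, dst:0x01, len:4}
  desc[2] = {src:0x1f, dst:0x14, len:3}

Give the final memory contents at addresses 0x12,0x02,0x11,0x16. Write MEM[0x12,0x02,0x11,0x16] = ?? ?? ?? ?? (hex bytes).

#0 dst[0x0e+8] := {0xe9,0x76,0xf9,0xa8,0xc4,0x22,0x37,0x59}
#1 dst[0x01+4] := {0xe9,0x76,0xf9,0xa8}
#2 dst[0x14+3] := {0xb2,0xfe,0x8a}
query mem[0x12]=0xc4, mem[0x02]=0x76, mem[0x11]=0xa8, mem[0x16]=0x8a

MEM[0x12,0x02,0x11,0x16] = c4 76 a8 8a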